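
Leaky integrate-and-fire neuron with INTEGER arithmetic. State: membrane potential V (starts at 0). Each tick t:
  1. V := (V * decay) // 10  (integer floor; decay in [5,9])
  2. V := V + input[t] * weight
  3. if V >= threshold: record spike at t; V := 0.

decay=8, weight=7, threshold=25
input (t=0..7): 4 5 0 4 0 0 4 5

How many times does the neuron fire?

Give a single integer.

Answer: 5

Derivation:
t=0: input=4 -> V=0 FIRE
t=1: input=5 -> V=0 FIRE
t=2: input=0 -> V=0
t=3: input=4 -> V=0 FIRE
t=4: input=0 -> V=0
t=5: input=0 -> V=0
t=6: input=4 -> V=0 FIRE
t=7: input=5 -> V=0 FIRE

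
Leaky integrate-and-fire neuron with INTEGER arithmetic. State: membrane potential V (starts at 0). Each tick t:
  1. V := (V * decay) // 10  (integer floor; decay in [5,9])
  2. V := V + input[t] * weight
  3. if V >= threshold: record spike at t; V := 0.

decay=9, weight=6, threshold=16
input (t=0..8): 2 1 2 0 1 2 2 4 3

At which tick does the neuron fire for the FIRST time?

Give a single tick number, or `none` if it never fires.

t=0: input=2 -> V=12
t=1: input=1 -> V=0 FIRE
t=2: input=2 -> V=12
t=3: input=0 -> V=10
t=4: input=1 -> V=15
t=5: input=2 -> V=0 FIRE
t=6: input=2 -> V=12
t=7: input=4 -> V=0 FIRE
t=8: input=3 -> V=0 FIRE

Answer: 1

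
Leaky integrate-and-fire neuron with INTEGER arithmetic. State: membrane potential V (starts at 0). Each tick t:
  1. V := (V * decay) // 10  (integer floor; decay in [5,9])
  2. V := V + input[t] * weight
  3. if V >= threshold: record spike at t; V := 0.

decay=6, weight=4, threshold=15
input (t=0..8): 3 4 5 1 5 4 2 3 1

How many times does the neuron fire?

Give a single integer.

Answer: 5

Derivation:
t=0: input=3 -> V=12
t=1: input=4 -> V=0 FIRE
t=2: input=5 -> V=0 FIRE
t=3: input=1 -> V=4
t=4: input=5 -> V=0 FIRE
t=5: input=4 -> V=0 FIRE
t=6: input=2 -> V=8
t=7: input=3 -> V=0 FIRE
t=8: input=1 -> V=4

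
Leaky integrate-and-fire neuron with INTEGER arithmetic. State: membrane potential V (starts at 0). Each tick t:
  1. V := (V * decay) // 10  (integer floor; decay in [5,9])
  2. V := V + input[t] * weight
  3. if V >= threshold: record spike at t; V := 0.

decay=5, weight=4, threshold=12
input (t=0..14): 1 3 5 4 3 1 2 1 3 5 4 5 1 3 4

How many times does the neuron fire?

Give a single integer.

Answer: 10

Derivation:
t=0: input=1 -> V=4
t=1: input=3 -> V=0 FIRE
t=2: input=5 -> V=0 FIRE
t=3: input=4 -> V=0 FIRE
t=4: input=3 -> V=0 FIRE
t=5: input=1 -> V=4
t=6: input=2 -> V=10
t=7: input=1 -> V=9
t=8: input=3 -> V=0 FIRE
t=9: input=5 -> V=0 FIRE
t=10: input=4 -> V=0 FIRE
t=11: input=5 -> V=0 FIRE
t=12: input=1 -> V=4
t=13: input=3 -> V=0 FIRE
t=14: input=4 -> V=0 FIRE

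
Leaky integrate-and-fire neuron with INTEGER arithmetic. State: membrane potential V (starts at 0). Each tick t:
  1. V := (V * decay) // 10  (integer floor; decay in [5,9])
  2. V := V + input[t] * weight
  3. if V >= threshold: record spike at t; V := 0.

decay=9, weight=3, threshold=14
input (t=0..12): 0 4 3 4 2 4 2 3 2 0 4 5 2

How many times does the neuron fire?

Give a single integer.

t=0: input=0 -> V=0
t=1: input=4 -> V=12
t=2: input=3 -> V=0 FIRE
t=3: input=4 -> V=12
t=4: input=2 -> V=0 FIRE
t=5: input=4 -> V=12
t=6: input=2 -> V=0 FIRE
t=7: input=3 -> V=9
t=8: input=2 -> V=0 FIRE
t=9: input=0 -> V=0
t=10: input=4 -> V=12
t=11: input=5 -> V=0 FIRE
t=12: input=2 -> V=6

Answer: 5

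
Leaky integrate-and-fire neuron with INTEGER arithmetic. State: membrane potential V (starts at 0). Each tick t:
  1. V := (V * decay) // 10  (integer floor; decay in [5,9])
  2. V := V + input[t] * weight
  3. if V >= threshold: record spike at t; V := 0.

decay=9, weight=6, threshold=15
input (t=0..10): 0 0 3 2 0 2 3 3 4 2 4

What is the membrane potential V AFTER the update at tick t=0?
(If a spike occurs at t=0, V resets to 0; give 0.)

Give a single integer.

Answer: 0

Derivation:
t=0: input=0 -> V=0
t=1: input=0 -> V=0
t=2: input=3 -> V=0 FIRE
t=3: input=2 -> V=12
t=4: input=0 -> V=10
t=5: input=2 -> V=0 FIRE
t=6: input=3 -> V=0 FIRE
t=7: input=3 -> V=0 FIRE
t=8: input=4 -> V=0 FIRE
t=9: input=2 -> V=12
t=10: input=4 -> V=0 FIRE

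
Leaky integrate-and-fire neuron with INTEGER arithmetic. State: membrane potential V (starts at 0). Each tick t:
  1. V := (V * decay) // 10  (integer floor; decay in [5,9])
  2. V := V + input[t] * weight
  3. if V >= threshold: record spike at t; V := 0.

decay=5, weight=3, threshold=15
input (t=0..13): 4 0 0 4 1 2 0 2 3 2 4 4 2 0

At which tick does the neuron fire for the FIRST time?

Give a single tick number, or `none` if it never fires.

Answer: 10

Derivation:
t=0: input=4 -> V=12
t=1: input=0 -> V=6
t=2: input=0 -> V=3
t=3: input=4 -> V=13
t=4: input=1 -> V=9
t=5: input=2 -> V=10
t=6: input=0 -> V=5
t=7: input=2 -> V=8
t=8: input=3 -> V=13
t=9: input=2 -> V=12
t=10: input=4 -> V=0 FIRE
t=11: input=4 -> V=12
t=12: input=2 -> V=12
t=13: input=0 -> V=6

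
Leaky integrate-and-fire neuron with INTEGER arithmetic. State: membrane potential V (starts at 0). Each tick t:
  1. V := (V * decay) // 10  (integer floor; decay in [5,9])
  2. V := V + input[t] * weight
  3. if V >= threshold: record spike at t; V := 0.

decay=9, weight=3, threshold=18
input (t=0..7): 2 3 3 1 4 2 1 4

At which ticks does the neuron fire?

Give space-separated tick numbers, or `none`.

t=0: input=2 -> V=6
t=1: input=3 -> V=14
t=2: input=3 -> V=0 FIRE
t=3: input=1 -> V=3
t=4: input=4 -> V=14
t=5: input=2 -> V=0 FIRE
t=6: input=1 -> V=3
t=7: input=4 -> V=14

Answer: 2 5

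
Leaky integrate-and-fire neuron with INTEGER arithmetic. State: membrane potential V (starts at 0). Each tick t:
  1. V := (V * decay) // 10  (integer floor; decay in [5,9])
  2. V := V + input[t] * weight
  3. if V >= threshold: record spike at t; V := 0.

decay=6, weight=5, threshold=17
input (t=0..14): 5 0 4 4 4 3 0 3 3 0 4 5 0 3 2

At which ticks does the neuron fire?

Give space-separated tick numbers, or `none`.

t=0: input=5 -> V=0 FIRE
t=1: input=0 -> V=0
t=2: input=4 -> V=0 FIRE
t=3: input=4 -> V=0 FIRE
t=4: input=4 -> V=0 FIRE
t=5: input=3 -> V=15
t=6: input=0 -> V=9
t=7: input=3 -> V=0 FIRE
t=8: input=3 -> V=15
t=9: input=0 -> V=9
t=10: input=4 -> V=0 FIRE
t=11: input=5 -> V=0 FIRE
t=12: input=0 -> V=0
t=13: input=3 -> V=15
t=14: input=2 -> V=0 FIRE

Answer: 0 2 3 4 7 10 11 14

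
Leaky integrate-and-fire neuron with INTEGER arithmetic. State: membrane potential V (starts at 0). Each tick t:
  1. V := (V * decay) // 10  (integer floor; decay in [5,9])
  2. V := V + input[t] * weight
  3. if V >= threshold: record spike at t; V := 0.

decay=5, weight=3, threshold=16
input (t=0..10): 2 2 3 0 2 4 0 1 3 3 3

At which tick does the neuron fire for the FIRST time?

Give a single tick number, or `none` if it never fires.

Answer: 5

Derivation:
t=0: input=2 -> V=6
t=1: input=2 -> V=9
t=2: input=3 -> V=13
t=3: input=0 -> V=6
t=4: input=2 -> V=9
t=5: input=4 -> V=0 FIRE
t=6: input=0 -> V=0
t=7: input=1 -> V=3
t=8: input=3 -> V=10
t=9: input=3 -> V=14
t=10: input=3 -> V=0 FIRE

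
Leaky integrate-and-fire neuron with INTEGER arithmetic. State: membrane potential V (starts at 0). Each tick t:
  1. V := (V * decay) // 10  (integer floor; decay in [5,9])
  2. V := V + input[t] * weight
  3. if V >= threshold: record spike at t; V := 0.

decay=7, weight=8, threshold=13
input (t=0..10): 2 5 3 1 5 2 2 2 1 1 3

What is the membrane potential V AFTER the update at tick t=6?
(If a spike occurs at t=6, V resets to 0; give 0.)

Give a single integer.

t=0: input=2 -> V=0 FIRE
t=1: input=5 -> V=0 FIRE
t=2: input=3 -> V=0 FIRE
t=3: input=1 -> V=8
t=4: input=5 -> V=0 FIRE
t=5: input=2 -> V=0 FIRE
t=6: input=2 -> V=0 FIRE
t=7: input=2 -> V=0 FIRE
t=8: input=1 -> V=8
t=9: input=1 -> V=0 FIRE
t=10: input=3 -> V=0 FIRE

Answer: 0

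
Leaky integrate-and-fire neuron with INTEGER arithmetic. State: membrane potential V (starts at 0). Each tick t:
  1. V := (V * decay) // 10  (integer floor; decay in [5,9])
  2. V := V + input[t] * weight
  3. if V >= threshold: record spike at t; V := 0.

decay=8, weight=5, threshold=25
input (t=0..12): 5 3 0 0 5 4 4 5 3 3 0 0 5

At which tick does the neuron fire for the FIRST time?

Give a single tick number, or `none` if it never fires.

Answer: 0

Derivation:
t=0: input=5 -> V=0 FIRE
t=1: input=3 -> V=15
t=2: input=0 -> V=12
t=3: input=0 -> V=9
t=4: input=5 -> V=0 FIRE
t=5: input=4 -> V=20
t=6: input=4 -> V=0 FIRE
t=7: input=5 -> V=0 FIRE
t=8: input=3 -> V=15
t=9: input=3 -> V=0 FIRE
t=10: input=0 -> V=0
t=11: input=0 -> V=0
t=12: input=5 -> V=0 FIRE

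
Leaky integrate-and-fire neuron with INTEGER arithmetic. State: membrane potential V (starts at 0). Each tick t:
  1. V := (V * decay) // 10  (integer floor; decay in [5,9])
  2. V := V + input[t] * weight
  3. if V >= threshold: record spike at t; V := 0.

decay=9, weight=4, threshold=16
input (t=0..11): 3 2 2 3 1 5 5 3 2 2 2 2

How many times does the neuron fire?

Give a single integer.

t=0: input=3 -> V=12
t=1: input=2 -> V=0 FIRE
t=2: input=2 -> V=8
t=3: input=3 -> V=0 FIRE
t=4: input=1 -> V=4
t=5: input=5 -> V=0 FIRE
t=6: input=5 -> V=0 FIRE
t=7: input=3 -> V=12
t=8: input=2 -> V=0 FIRE
t=9: input=2 -> V=8
t=10: input=2 -> V=15
t=11: input=2 -> V=0 FIRE

Answer: 6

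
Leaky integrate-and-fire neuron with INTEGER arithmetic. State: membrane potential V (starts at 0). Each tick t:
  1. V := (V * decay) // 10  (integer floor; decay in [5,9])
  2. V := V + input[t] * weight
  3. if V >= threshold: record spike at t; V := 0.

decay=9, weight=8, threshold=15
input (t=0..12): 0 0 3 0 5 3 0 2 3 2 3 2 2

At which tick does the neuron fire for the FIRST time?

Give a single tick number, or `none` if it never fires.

t=0: input=0 -> V=0
t=1: input=0 -> V=0
t=2: input=3 -> V=0 FIRE
t=3: input=0 -> V=0
t=4: input=5 -> V=0 FIRE
t=5: input=3 -> V=0 FIRE
t=6: input=0 -> V=0
t=7: input=2 -> V=0 FIRE
t=8: input=3 -> V=0 FIRE
t=9: input=2 -> V=0 FIRE
t=10: input=3 -> V=0 FIRE
t=11: input=2 -> V=0 FIRE
t=12: input=2 -> V=0 FIRE

Answer: 2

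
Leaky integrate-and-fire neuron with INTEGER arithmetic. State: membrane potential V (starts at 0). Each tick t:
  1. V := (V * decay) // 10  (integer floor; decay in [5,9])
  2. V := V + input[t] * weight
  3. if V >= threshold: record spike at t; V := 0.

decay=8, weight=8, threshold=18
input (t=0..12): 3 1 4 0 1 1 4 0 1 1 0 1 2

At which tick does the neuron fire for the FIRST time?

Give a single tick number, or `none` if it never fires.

t=0: input=3 -> V=0 FIRE
t=1: input=1 -> V=8
t=2: input=4 -> V=0 FIRE
t=3: input=0 -> V=0
t=4: input=1 -> V=8
t=5: input=1 -> V=14
t=6: input=4 -> V=0 FIRE
t=7: input=0 -> V=0
t=8: input=1 -> V=8
t=9: input=1 -> V=14
t=10: input=0 -> V=11
t=11: input=1 -> V=16
t=12: input=2 -> V=0 FIRE

Answer: 0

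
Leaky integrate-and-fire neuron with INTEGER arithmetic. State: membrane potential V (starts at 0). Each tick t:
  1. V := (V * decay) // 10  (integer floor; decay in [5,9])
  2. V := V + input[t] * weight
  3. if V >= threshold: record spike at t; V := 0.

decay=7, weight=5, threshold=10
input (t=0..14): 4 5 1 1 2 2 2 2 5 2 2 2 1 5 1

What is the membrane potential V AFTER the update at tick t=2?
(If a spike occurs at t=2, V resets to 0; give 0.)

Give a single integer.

Answer: 5

Derivation:
t=0: input=4 -> V=0 FIRE
t=1: input=5 -> V=0 FIRE
t=2: input=1 -> V=5
t=3: input=1 -> V=8
t=4: input=2 -> V=0 FIRE
t=5: input=2 -> V=0 FIRE
t=6: input=2 -> V=0 FIRE
t=7: input=2 -> V=0 FIRE
t=8: input=5 -> V=0 FIRE
t=9: input=2 -> V=0 FIRE
t=10: input=2 -> V=0 FIRE
t=11: input=2 -> V=0 FIRE
t=12: input=1 -> V=5
t=13: input=5 -> V=0 FIRE
t=14: input=1 -> V=5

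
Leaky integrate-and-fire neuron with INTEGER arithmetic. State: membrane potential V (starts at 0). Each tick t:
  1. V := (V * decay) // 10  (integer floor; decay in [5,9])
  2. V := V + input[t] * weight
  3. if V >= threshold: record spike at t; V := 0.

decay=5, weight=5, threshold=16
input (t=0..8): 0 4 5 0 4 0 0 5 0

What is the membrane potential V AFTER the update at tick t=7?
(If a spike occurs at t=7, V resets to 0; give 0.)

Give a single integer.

t=0: input=0 -> V=0
t=1: input=4 -> V=0 FIRE
t=2: input=5 -> V=0 FIRE
t=3: input=0 -> V=0
t=4: input=4 -> V=0 FIRE
t=5: input=0 -> V=0
t=6: input=0 -> V=0
t=7: input=5 -> V=0 FIRE
t=8: input=0 -> V=0

Answer: 0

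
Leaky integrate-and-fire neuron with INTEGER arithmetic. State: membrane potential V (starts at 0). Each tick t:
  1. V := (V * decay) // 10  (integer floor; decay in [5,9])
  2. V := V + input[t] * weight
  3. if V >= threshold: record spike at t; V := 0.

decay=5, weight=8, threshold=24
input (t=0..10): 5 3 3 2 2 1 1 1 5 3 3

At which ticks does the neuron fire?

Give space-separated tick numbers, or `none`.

Answer: 0 1 2 4 8 9 10

Derivation:
t=0: input=5 -> V=0 FIRE
t=1: input=3 -> V=0 FIRE
t=2: input=3 -> V=0 FIRE
t=3: input=2 -> V=16
t=4: input=2 -> V=0 FIRE
t=5: input=1 -> V=8
t=6: input=1 -> V=12
t=7: input=1 -> V=14
t=8: input=5 -> V=0 FIRE
t=9: input=3 -> V=0 FIRE
t=10: input=3 -> V=0 FIRE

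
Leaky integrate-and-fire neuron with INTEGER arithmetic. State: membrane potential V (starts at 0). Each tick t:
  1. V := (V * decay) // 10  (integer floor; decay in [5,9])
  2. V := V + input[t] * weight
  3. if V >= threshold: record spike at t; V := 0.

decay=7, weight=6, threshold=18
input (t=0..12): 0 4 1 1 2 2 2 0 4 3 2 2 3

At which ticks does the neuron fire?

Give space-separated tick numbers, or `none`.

Answer: 1 4 6 8 9 11 12

Derivation:
t=0: input=0 -> V=0
t=1: input=4 -> V=0 FIRE
t=2: input=1 -> V=6
t=3: input=1 -> V=10
t=4: input=2 -> V=0 FIRE
t=5: input=2 -> V=12
t=6: input=2 -> V=0 FIRE
t=7: input=0 -> V=0
t=8: input=4 -> V=0 FIRE
t=9: input=3 -> V=0 FIRE
t=10: input=2 -> V=12
t=11: input=2 -> V=0 FIRE
t=12: input=3 -> V=0 FIRE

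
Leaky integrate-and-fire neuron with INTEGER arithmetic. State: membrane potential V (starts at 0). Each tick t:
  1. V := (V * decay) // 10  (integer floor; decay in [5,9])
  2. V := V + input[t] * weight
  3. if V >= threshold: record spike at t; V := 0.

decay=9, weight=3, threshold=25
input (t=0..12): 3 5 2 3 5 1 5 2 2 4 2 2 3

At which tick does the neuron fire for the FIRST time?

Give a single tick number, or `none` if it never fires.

Answer: 2

Derivation:
t=0: input=3 -> V=9
t=1: input=5 -> V=23
t=2: input=2 -> V=0 FIRE
t=3: input=3 -> V=9
t=4: input=5 -> V=23
t=5: input=1 -> V=23
t=6: input=5 -> V=0 FIRE
t=7: input=2 -> V=6
t=8: input=2 -> V=11
t=9: input=4 -> V=21
t=10: input=2 -> V=24
t=11: input=2 -> V=0 FIRE
t=12: input=3 -> V=9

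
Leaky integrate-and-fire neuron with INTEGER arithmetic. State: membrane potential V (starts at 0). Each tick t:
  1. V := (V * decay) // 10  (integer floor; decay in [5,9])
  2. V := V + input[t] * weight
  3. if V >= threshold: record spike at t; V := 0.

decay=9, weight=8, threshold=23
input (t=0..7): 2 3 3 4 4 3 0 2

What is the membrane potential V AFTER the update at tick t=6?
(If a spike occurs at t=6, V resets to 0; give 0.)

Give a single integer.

t=0: input=2 -> V=16
t=1: input=3 -> V=0 FIRE
t=2: input=3 -> V=0 FIRE
t=3: input=4 -> V=0 FIRE
t=4: input=4 -> V=0 FIRE
t=5: input=3 -> V=0 FIRE
t=6: input=0 -> V=0
t=7: input=2 -> V=16

Answer: 0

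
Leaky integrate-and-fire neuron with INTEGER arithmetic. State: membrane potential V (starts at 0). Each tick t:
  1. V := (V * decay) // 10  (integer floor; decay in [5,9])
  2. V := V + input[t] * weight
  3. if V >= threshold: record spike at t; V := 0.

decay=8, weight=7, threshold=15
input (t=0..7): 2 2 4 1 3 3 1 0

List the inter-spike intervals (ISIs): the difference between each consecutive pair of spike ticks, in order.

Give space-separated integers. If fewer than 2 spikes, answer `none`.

t=0: input=2 -> V=14
t=1: input=2 -> V=0 FIRE
t=2: input=4 -> V=0 FIRE
t=3: input=1 -> V=7
t=4: input=3 -> V=0 FIRE
t=5: input=3 -> V=0 FIRE
t=6: input=1 -> V=7
t=7: input=0 -> V=5

Answer: 1 2 1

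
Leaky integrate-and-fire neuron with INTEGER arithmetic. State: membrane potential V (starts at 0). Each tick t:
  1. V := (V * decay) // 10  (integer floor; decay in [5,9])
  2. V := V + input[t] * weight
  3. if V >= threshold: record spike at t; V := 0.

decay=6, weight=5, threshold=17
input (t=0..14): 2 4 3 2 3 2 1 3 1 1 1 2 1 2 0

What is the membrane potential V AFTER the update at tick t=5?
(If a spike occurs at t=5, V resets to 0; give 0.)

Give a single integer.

t=0: input=2 -> V=10
t=1: input=4 -> V=0 FIRE
t=2: input=3 -> V=15
t=3: input=2 -> V=0 FIRE
t=4: input=3 -> V=15
t=5: input=2 -> V=0 FIRE
t=6: input=1 -> V=5
t=7: input=3 -> V=0 FIRE
t=8: input=1 -> V=5
t=9: input=1 -> V=8
t=10: input=1 -> V=9
t=11: input=2 -> V=15
t=12: input=1 -> V=14
t=13: input=2 -> V=0 FIRE
t=14: input=0 -> V=0

Answer: 0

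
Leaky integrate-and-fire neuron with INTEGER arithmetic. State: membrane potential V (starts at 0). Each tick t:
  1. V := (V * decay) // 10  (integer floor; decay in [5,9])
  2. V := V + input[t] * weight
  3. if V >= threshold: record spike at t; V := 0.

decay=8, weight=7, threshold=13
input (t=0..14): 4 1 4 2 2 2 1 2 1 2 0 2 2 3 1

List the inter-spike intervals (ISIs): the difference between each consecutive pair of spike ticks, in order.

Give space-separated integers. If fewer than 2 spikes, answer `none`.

t=0: input=4 -> V=0 FIRE
t=1: input=1 -> V=7
t=2: input=4 -> V=0 FIRE
t=3: input=2 -> V=0 FIRE
t=4: input=2 -> V=0 FIRE
t=5: input=2 -> V=0 FIRE
t=6: input=1 -> V=7
t=7: input=2 -> V=0 FIRE
t=8: input=1 -> V=7
t=9: input=2 -> V=0 FIRE
t=10: input=0 -> V=0
t=11: input=2 -> V=0 FIRE
t=12: input=2 -> V=0 FIRE
t=13: input=3 -> V=0 FIRE
t=14: input=1 -> V=7

Answer: 2 1 1 1 2 2 2 1 1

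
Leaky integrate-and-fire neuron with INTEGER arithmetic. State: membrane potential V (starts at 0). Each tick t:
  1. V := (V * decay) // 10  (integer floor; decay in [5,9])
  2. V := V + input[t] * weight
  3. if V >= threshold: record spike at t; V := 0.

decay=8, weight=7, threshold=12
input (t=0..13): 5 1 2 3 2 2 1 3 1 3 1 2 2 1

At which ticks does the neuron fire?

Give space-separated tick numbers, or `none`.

t=0: input=5 -> V=0 FIRE
t=1: input=1 -> V=7
t=2: input=2 -> V=0 FIRE
t=3: input=3 -> V=0 FIRE
t=4: input=2 -> V=0 FIRE
t=5: input=2 -> V=0 FIRE
t=6: input=1 -> V=7
t=7: input=3 -> V=0 FIRE
t=8: input=1 -> V=7
t=9: input=3 -> V=0 FIRE
t=10: input=1 -> V=7
t=11: input=2 -> V=0 FIRE
t=12: input=2 -> V=0 FIRE
t=13: input=1 -> V=7

Answer: 0 2 3 4 5 7 9 11 12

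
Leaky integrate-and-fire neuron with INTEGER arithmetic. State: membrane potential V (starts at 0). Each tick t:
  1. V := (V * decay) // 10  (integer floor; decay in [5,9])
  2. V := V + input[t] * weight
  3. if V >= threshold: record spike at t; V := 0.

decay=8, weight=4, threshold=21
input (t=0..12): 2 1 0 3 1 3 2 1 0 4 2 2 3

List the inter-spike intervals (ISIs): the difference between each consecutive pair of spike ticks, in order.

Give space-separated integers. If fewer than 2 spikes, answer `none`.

t=0: input=2 -> V=8
t=1: input=1 -> V=10
t=2: input=0 -> V=8
t=3: input=3 -> V=18
t=4: input=1 -> V=18
t=5: input=3 -> V=0 FIRE
t=6: input=2 -> V=8
t=7: input=1 -> V=10
t=8: input=0 -> V=8
t=9: input=4 -> V=0 FIRE
t=10: input=2 -> V=8
t=11: input=2 -> V=14
t=12: input=3 -> V=0 FIRE

Answer: 4 3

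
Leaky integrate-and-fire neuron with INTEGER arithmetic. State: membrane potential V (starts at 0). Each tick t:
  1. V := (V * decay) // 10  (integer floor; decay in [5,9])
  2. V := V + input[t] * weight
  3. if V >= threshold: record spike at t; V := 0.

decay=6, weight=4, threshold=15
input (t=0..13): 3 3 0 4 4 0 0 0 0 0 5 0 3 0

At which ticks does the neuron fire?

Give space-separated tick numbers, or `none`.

Answer: 1 3 4 10

Derivation:
t=0: input=3 -> V=12
t=1: input=3 -> V=0 FIRE
t=2: input=0 -> V=0
t=3: input=4 -> V=0 FIRE
t=4: input=4 -> V=0 FIRE
t=5: input=0 -> V=0
t=6: input=0 -> V=0
t=7: input=0 -> V=0
t=8: input=0 -> V=0
t=9: input=0 -> V=0
t=10: input=5 -> V=0 FIRE
t=11: input=0 -> V=0
t=12: input=3 -> V=12
t=13: input=0 -> V=7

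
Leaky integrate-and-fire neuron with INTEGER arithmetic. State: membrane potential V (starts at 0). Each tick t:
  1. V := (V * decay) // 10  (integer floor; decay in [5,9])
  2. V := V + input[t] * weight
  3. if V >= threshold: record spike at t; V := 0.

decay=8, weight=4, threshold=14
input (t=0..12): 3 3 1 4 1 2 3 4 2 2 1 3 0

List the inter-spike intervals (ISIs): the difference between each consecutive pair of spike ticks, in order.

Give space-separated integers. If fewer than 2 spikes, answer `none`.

t=0: input=3 -> V=12
t=1: input=3 -> V=0 FIRE
t=2: input=1 -> V=4
t=3: input=4 -> V=0 FIRE
t=4: input=1 -> V=4
t=5: input=2 -> V=11
t=6: input=3 -> V=0 FIRE
t=7: input=4 -> V=0 FIRE
t=8: input=2 -> V=8
t=9: input=2 -> V=0 FIRE
t=10: input=1 -> V=4
t=11: input=3 -> V=0 FIRE
t=12: input=0 -> V=0

Answer: 2 3 1 2 2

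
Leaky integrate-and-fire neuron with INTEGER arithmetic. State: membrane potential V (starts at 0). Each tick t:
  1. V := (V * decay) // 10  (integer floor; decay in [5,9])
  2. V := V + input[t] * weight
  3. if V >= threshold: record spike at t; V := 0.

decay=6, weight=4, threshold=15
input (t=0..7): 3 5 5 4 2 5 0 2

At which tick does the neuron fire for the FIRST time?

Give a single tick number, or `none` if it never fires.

Answer: 1

Derivation:
t=0: input=3 -> V=12
t=1: input=5 -> V=0 FIRE
t=2: input=5 -> V=0 FIRE
t=3: input=4 -> V=0 FIRE
t=4: input=2 -> V=8
t=5: input=5 -> V=0 FIRE
t=6: input=0 -> V=0
t=7: input=2 -> V=8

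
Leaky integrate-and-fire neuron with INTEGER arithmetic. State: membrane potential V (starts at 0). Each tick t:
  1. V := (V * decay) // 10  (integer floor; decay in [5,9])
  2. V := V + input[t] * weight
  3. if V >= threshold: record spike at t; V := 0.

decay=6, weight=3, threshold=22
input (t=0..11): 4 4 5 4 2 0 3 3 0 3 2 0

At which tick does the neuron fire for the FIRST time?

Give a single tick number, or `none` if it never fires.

t=0: input=4 -> V=12
t=1: input=4 -> V=19
t=2: input=5 -> V=0 FIRE
t=3: input=4 -> V=12
t=4: input=2 -> V=13
t=5: input=0 -> V=7
t=6: input=3 -> V=13
t=7: input=3 -> V=16
t=8: input=0 -> V=9
t=9: input=3 -> V=14
t=10: input=2 -> V=14
t=11: input=0 -> V=8

Answer: 2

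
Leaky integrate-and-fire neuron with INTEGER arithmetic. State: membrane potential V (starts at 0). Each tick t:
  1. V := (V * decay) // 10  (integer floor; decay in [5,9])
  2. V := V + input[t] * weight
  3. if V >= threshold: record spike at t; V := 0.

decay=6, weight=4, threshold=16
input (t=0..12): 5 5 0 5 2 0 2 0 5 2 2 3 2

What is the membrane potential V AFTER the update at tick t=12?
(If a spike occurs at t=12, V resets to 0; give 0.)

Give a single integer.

Answer: 8

Derivation:
t=0: input=5 -> V=0 FIRE
t=1: input=5 -> V=0 FIRE
t=2: input=0 -> V=0
t=3: input=5 -> V=0 FIRE
t=4: input=2 -> V=8
t=5: input=0 -> V=4
t=6: input=2 -> V=10
t=7: input=0 -> V=6
t=8: input=5 -> V=0 FIRE
t=9: input=2 -> V=8
t=10: input=2 -> V=12
t=11: input=3 -> V=0 FIRE
t=12: input=2 -> V=8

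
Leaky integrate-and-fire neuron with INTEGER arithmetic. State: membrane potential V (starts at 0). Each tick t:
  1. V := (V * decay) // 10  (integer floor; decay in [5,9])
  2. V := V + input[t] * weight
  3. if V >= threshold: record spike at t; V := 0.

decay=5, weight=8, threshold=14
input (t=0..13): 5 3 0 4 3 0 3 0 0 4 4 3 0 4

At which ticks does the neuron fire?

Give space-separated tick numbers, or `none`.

t=0: input=5 -> V=0 FIRE
t=1: input=3 -> V=0 FIRE
t=2: input=0 -> V=0
t=3: input=4 -> V=0 FIRE
t=4: input=3 -> V=0 FIRE
t=5: input=0 -> V=0
t=6: input=3 -> V=0 FIRE
t=7: input=0 -> V=0
t=8: input=0 -> V=0
t=9: input=4 -> V=0 FIRE
t=10: input=4 -> V=0 FIRE
t=11: input=3 -> V=0 FIRE
t=12: input=0 -> V=0
t=13: input=4 -> V=0 FIRE

Answer: 0 1 3 4 6 9 10 11 13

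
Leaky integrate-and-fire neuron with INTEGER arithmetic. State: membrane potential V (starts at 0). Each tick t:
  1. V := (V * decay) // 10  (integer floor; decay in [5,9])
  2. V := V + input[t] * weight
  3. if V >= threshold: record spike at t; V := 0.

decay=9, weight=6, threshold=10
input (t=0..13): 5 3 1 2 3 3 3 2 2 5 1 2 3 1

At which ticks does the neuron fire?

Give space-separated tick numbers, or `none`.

t=0: input=5 -> V=0 FIRE
t=1: input=3 -> V=0 FIRE
t=2: input=1 -> V=6
t=3: input=2 -> V=0 FIRE
t=4: input=3 -> V=0 FIRE
t=5: input=3 -> V=0 FIRE
t=6: input=3 -> V=0 FIRE
t=7: input=2 -> V=0 FIRE
t=8: input=2 -> V=0 FIRE
t=9: input=5 -> V=0 FIRE
t=10: input=1 -> V=6
t=11: input=2 -> V=0 FIRE
t=12: input=3 -> V=0 FIRE
t=13: input=1 -> V=6

Answer: 0 1 3 4 5 6 7 8 9 11 12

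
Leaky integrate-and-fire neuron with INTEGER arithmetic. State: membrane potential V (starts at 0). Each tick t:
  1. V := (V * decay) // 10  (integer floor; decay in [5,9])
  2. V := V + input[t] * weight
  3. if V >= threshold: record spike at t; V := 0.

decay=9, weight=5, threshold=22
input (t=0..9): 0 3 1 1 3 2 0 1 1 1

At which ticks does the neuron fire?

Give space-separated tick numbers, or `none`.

t=0: input=0 -> V=0
t=1: input=3 -> V=15
t=2: input=1 -> V=18
t=3: input=1 -> V=21
t=4: input=3 -> V=0 FIRE
t=5: input=2 -> V=10
t=6: input=0 -> V=9
t=7: input=1 -> V=13
t=8: input=1 -> V=16
t=9: input=1 -> V=19

Answer: 4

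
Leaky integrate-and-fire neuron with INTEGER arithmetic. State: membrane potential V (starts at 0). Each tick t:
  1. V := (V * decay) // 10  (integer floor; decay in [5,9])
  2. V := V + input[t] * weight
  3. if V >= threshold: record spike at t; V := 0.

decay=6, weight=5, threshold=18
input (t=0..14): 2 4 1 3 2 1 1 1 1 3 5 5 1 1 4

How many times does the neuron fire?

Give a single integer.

Answer: 6

Derivation:
t=0: input=2 -> V=10
t=1: input=4 -> V=0 FIRE
t=2: input=1 -> V=5
t=3: input=3 -> V=0 FIRE
t=4: input=2 -> V=10
t=5: input=1 -> V=11
t=6: input=1 -> V=11
t=7: input=1 -> V=11
t=8: input=1 -> V=11
t=9: input=3 -> V=0 FIRE
t=10: input=5 -> V=0 FIRE
t=11: input=5 -> V=0 FIRE
t=12: input=1 -> V=5
t=13: input=1 -> V=8
t=14: input=4 -> V=0 FIRE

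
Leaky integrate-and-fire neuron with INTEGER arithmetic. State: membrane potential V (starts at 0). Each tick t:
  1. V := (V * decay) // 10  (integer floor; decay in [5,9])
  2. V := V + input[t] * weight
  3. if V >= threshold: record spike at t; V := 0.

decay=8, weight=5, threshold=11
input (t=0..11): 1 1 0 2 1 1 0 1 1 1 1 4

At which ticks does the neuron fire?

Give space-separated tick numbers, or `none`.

t=0: input=1 -> V=5
t=1: input=1 -> V=9
t=2: input=0 -> V=7
t=3: input=2 -> V=0 FIRE
t=4: input=1 -> V=5
t=5: input=1 -> V=9
t=6: input=0 -> V=7
t=7: input=1 -> V=10
t=8: input=1 -> V=0 FIRE
t=9: input=1 -> V=5
t=10: input=1 -> V=9
t=11: input=4 -> V=0 FIRE

Answer: 3 8 11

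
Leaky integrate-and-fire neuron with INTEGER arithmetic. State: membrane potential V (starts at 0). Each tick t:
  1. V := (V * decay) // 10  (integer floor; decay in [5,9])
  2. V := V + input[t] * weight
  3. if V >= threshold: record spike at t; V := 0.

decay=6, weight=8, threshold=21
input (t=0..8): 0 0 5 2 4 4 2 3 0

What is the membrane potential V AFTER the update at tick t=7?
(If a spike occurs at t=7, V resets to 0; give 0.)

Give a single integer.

Answer: 0

Derivation:
t=0: input=0 -> V=0
t=1: input=0 -> V=0
t=2: input=5 -> V=0 FIRE
t=3: input=2 -> V=16
t=4: input=4 -> V=0 FIRE
t=5: input=4 -> V=0 FIRE
t=6: input=2 -> V=16
t=7: input=3 -> V=0 FIRE
t=8: input=0 -> V=0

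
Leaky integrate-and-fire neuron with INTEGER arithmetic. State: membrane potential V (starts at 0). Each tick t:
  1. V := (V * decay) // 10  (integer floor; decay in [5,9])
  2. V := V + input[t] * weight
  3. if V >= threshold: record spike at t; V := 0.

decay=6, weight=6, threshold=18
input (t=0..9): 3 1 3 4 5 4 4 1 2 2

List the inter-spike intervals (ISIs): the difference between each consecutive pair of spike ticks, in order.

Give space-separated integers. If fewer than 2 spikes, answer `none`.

Answer: 2 1 1 1 1 3

Derivation:
t=0: input=3 -> V=0 FIRE
t=1: input=1 -> V=6
t=2: input=3 -> V=0 FIRE
t=3: input=4 -> V=0 FIRE
t=4: input=5 -> V=0 FIRE
t=5: input=4 -> V=0 FIRE
t=6: input=4 -> V=0 FIRE
t=7: input=1 -> V=6
t=8: input=2 -> V=15
t=9: input=2 -> V=0 FIRE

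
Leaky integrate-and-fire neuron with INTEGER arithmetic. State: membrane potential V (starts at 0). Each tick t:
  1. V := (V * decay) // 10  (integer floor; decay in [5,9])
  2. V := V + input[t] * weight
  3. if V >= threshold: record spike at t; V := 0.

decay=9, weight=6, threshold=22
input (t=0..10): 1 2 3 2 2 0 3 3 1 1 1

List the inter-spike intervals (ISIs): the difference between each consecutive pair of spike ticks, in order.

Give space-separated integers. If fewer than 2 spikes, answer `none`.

t=0: input=1 -> V=6
t=1: input=2 -> V=17
t=2: input=3 -> V=0 FIRE
t=3: input=2 -> V=12
t=4: input=2 -> V=0 FIRE
t=5: input=0 -> V=0
t=6: input=3 -> V=18
t=7: input=3 -> V=0 FIRE
t=8: input=1 -> V=6
t=9: input=1 -> V=11
t=10: input=1 -> V=15

Answer: 2 3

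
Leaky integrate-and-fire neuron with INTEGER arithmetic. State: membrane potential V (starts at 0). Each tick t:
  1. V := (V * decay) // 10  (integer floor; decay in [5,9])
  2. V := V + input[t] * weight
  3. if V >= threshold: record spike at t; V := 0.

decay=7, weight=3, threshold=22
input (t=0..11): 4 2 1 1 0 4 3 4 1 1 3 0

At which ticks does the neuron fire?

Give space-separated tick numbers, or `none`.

Answer: 7

Derivation:
t=0: input=4 -> V=12
t=1: input=2 -> V=14
t=2: input=1 -> V=12
t=3: input=1 -> V=11
t=4: input=0 -> V=7
t=5: input=4 -> V=16
t=6: input=3 -> V=20
t=7: input=4 -> V=0 FIRE
t=8: input=1 -> V=3
t=9: input=1 -> V=5
t=10: input=3 -> V=12
t=11: input=0 -> V=8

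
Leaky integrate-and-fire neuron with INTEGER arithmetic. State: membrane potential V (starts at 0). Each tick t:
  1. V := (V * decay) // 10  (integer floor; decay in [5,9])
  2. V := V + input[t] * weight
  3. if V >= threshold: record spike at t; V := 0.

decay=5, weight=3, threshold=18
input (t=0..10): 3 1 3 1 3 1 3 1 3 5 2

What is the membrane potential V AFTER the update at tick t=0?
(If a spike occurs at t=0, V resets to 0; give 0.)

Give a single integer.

Answer: 9

Derivation:
t=0: input=3 -> V=9
t=1: input=1 -> V=7
t=2: input=3 -> V=12
t=3: input=1 -> V=9
t=4: input=3 -> V=13
t=5: input=1 -> V=9
t=6: input=3 -> V=13
t=7: input=1 -> V=9
t=8: input=3 -> V=13
t=9: input=5 -> V=0 FIRE
t=10: input=2 -> V=6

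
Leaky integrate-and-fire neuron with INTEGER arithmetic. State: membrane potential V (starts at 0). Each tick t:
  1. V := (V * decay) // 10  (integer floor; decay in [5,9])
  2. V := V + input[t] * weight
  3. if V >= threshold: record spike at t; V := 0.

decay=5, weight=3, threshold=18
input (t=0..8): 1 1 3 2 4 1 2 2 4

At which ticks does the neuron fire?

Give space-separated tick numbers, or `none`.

t=0: input=1 -> V=3
t=1: input=1 -> V=4
t=2: input=3 -> V=11
t=3: input=2 -> V=11
t=4: input=4 -> V=17
t=5: input=1 -> V=11
t=6: input=2 -> V=11
t=7: input=2 -> V=11
t=8: input=4 -> V=17

Answer: none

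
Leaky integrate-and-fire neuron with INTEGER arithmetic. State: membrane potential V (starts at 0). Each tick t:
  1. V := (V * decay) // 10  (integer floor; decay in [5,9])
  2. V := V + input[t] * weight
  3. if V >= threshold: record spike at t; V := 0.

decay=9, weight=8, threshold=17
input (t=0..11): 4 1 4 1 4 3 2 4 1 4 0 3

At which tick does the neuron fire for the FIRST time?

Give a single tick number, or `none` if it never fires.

t=0: input=4 -> V=0 FIRE
t=1: input=1 -> V=8
t=2: input=4 -> V=0 FIRE
t=3: input=1 -> V=8
t=4: input=4 -> V=0 FIRE
t=5: input=3 -> V=0 FIRE
t=6: input=2 -> V=16
t=7: input=4 -> V=0 FIRE
t=8: input=1 -> V=8
t=9: input=4 -> V=0 FIRE
t=10: input=0 -> V=0
t=11: input=3 -> V=0 FIRE

Answer: 0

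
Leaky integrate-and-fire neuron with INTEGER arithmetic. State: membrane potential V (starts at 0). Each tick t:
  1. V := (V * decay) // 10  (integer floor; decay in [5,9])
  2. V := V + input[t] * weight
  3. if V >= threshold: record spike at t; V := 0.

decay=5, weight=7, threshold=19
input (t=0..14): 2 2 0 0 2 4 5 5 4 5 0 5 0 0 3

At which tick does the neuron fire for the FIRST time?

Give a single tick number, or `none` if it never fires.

t=0: input=2 -> V=14
t=1: input=2 -> V=0 FIRE
t=2: input=0 -> V=0
t=3: input=0 -> V=0
t=4: input=2 -> V=14
t=5: input=4 -> V=0 FIRE
t=6: input=5 -> V=0 FIRE
t=7: input=5 -> V=0 FIRE
t=8: input=4 -> V=0 FIRE
t=9: input=5 -> V=0 FIRE
t=10: input=0 -> V=0
t=11: input=5 -> V=0 FIRE
t=12: input=0 -> V=0
t=13: input=0 -> V=0
t=14: input=3 -> V=0 FIRE

Answer: 1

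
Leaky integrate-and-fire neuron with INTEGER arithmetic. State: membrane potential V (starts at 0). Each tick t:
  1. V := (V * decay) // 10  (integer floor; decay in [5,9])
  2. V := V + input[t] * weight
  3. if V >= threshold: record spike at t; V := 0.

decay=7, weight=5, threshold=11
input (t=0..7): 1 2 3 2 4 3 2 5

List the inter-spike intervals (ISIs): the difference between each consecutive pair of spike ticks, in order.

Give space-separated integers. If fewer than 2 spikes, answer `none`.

Answer: 1 2 1 2

Derivation:
t=0: input=1 -> V=5
t=1: input=2 -> V=0 FIRE
t=2: input=3 -> V=0 FIRE
t=3: input=2 -> V=10
t=4: input=4 -> V=0 FIRE
t=5: input=3 -> V=0 FIRE
t=6: input=2 -> V=10
t=7: input=5 -> V=0 FIRE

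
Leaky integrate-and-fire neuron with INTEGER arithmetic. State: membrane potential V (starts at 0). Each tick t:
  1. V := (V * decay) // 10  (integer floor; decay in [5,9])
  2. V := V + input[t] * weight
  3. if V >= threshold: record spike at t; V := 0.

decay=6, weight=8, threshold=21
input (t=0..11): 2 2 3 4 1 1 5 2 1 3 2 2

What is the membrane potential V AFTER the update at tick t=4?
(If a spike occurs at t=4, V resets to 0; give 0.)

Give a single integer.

t=0: input=2 -> V=16
t=1: input=2 -> V=0 FIRE
t=2: input=3 -> V=0 FIRE
t=3: input=4 -> V=0 FIRE
t=4: input=1 -> V=8
t=5: input=1 -> V=12
t=6: input=5 -> V=0 FIRE
t=7: input=2 -> V=16
t=8: input=1 -> V=17
t=9: input=3 -> V=0 FIRE
t=10: input=2 -> V=16
t=11: input=2 -> V=0 FIRE

Answer: 8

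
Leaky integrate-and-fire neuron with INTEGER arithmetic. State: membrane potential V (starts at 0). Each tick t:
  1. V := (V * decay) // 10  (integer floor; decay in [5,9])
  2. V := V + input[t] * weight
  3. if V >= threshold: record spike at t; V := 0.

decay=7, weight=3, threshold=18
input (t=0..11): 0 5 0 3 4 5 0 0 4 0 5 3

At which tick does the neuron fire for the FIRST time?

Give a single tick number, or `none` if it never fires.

t=0: input=0 -> V=0
t=1: input=5 -> V=15
t=2: input=0 -> V=10
t=3: input=3 -> V=16
t=4: input=4 -> V=0 FIRE
t=5: input=5 -> V=15
t=6: input=0 -> V=10
t=7: input=0 -> V=7
t=8: input=4 -> V=16
t=9: input=0 -> V=11
t=10: input=5 -> V=0 FIRE
t=11: input=3 -> V=9

Answer: 4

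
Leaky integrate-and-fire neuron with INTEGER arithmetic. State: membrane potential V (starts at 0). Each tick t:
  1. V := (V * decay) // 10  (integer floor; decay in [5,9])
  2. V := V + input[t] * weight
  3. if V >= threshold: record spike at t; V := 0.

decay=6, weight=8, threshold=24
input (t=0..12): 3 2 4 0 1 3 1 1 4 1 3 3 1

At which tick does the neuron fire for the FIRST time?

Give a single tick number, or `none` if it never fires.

t=0: input=3 -> V=0 FIRE
t=1: input=2 -> V=16
t=2: input=4 -> V=0 FIRE
t=3: input=0 -> V=0
t=4: input=1 -> V=8
t=5: input=3 -> V=0 FIRE
t=6: input=1 -> V=8
t=7: input=1 -> V=12
t=8: input=4 -> V=0 FIRE
t=9: input=1 -> V=8
t=10: input=3 -> V=0 FIRE
t=11: input=3 -> V=0 FIRE
t=12: input=1 -> V=8

Answer: 0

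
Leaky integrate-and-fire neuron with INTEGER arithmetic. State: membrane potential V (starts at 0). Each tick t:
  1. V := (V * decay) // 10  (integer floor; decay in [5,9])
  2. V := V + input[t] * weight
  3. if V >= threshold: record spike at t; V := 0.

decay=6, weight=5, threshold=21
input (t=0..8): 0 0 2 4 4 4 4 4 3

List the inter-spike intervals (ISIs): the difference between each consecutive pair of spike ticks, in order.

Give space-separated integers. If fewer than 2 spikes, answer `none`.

Answer: 2 2

Derivation:
t=0: input=0 -> V=0
t=1: input=0 -> V=0
t=2: input=2 -> V=10
t=3: input=4 -> V=0 FIRE
t=4: input=4 -> V=20
t=5: input=4 -> V=0 FIRE
t=6: input=4 -> V=20
t=7: input=4 -> V=0 FIRE
t=8: input=3 -> V=15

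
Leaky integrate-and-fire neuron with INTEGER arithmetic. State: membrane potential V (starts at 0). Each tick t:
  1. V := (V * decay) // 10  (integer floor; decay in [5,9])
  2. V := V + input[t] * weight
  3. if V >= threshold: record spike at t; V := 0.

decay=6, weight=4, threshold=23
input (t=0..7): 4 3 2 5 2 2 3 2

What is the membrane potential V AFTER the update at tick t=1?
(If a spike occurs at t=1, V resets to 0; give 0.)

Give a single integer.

Answer: 21

Derivation:
t=0: input=4 -> V=16
t=1: input=3 -> V=21
t=2: input=2 -> V=20
t=3: input=5 -> V=0 FIRE
t=4: input=2 -> V=8
t=5: input=2 -> V=12
t=6: input=3 -> V=19
t=7: input=2 -> V=19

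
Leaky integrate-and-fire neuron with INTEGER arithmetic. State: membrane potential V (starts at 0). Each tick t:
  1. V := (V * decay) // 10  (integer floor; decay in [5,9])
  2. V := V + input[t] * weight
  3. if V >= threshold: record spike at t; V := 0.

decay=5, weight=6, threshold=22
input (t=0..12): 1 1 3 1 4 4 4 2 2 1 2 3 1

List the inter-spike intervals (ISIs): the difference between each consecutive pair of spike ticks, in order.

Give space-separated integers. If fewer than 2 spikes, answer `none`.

t=0: input=1 -> V=6
t=1: input=1 -> V=9
t=2: input=3 -> V=0 FIRE
t=3: input=1 -> V=6
t=4: input=4 -> V=0 FIRE
t=5: input=4 -> V=0 FIRE
t=6: input=4 -> V=0 FIRE
t=7: input=2 -> V=12
t=8: input=2 -> V=18
t=9: input=1 -> V=15
t=10: input=2 -> V=19
t=11: input=3 -> V=0 FIRE
t=12: input=1 -> V=6

Answer: 2 1 1 5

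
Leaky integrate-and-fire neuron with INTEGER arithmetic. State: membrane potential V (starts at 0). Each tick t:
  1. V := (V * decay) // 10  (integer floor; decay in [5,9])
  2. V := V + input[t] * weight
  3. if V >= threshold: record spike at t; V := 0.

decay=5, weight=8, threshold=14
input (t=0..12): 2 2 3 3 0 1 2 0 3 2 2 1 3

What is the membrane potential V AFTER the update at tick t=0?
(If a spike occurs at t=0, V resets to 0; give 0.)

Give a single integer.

Answer: 0

Derivation:
t=0: input=2 -> V=0 FIRE
t=1: input=2 -> V=0 FIRE
t=2: input=3 -> V=0 FIRE
t=3: input=3 -> V=0 FIRE
t=4: input=0 -> V=0
t=5: input=1 -> V=8
t=6: input=2 -> V=0 FIRE
t=7: input=0 -> V=0
t=8: input=3 -> V=0 FIRE
t=9: input=2 -> V=0 FIRE
t=10: input=2 -> V=0 FIRE
t=11: input=1 -> V=8
t=12: input=3 -> V=0 FIRE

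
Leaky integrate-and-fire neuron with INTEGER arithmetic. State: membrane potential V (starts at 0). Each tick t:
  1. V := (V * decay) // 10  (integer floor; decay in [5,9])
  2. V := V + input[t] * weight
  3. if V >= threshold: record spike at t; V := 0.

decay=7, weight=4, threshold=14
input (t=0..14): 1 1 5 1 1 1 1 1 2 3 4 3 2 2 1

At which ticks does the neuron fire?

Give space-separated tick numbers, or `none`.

t=0: input=1 -> V=4
t=1: input=1 -> V=6
t=2: input=5 -> V=0 FIRE
t=3: input=1 -> V=4
t=4: input=1 -> V=6
t=5: input=1 -> V=8
t=6: input=1 -> V=9
t=7: input=1 -> V=10
t=8: input=2 -> V=0 FIRE
t=9: input=3 -> V=12
t=10: input=4 -> V=0 FIRE
t=11: input=3 -> V=12
t=12: input=2 -> V=0 FIRE
t=13: input=2 -> V=8
t=14: input=1 -> V=9

Answer: 2 8 10 12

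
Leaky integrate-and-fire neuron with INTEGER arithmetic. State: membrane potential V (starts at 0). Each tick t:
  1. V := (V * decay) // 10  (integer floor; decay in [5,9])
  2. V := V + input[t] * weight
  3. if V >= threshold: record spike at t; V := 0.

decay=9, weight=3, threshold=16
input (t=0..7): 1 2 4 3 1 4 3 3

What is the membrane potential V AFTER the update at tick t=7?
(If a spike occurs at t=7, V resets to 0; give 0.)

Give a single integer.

Answer: 0

Derivation:
t=0: input=1 -> V=3
t=1: input=2 -> V=8
t=2: input=4 -> V=0 FIRE
t=3: input=3 -> V=9
t=4: input=1 -> V=11
t=5: input=4 -> V=0 FIRE
t=6: input=3 -> V=9
t=7: input=3 -> V=0 FIRE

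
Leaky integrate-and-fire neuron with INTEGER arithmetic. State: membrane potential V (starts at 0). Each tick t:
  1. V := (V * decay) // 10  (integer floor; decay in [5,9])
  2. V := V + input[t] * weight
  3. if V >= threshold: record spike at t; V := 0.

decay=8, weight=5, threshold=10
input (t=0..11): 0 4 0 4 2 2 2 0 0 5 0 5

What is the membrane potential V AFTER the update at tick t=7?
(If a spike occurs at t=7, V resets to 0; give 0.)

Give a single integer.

t=0: input=0 -> V=0
t=1: input=4 -> V=0 FIRE
t=2: input=0 -> V=0
t=3: input=4 -> V=0 FIRE
t=4: input=2 -> V=0 FIRE
t=5: input=2 -> V=0 FIRE
t=6: input=2 -> V=0 FIRE
t=7: input=0 -> V=0
t=8: input=0 -> V=0
t=9: input=5 -> V=0 FIRE
t=10: input=0 -> V=0
t=11: input=5 -> V=0 FIRE

Answer: 0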